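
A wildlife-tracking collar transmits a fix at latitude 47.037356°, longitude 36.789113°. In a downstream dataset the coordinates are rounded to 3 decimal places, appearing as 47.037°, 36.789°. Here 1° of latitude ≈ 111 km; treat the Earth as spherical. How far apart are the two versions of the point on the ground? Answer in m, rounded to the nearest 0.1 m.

40.4 m

Δlat = 47.037356 − 47.037 = +0.000356°; Δlon = 36.789113 − 36.789 = +0.000113°.
North–south shift: 0.000356 × 111000 = 39.516 m.
E–W at 47.037°: 0.000113° × 111000 × cos 47.037° = 0.000113 × 111000 × 0.6815 ≈ 8.54838 m.
Distance: √(39.516² + 8.54838²) ≈ 40.4301 m.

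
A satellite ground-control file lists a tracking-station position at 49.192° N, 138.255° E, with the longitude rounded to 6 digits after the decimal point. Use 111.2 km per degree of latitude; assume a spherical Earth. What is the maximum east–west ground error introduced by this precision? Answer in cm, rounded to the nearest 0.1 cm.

3.6 cm

Rounding to 6 decimal places leaves the longitude within ±5e-07° of the true value.
Parallels shrink by cos φ, so at 49.192° a degree of longitude is 111200 × 0.6535 ≈ 72672.1 m.
Maximum E–W displacement: 5e-07 × 72672.1 = 0.0363361 m.
That is 0.0363361 m = 3.6336 cm.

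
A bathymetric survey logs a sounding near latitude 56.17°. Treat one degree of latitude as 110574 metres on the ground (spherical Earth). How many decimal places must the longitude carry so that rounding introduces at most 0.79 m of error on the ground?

5 decimal places

At 56.17° one degree of longitude covers 110574 × cos 56.17° ≈ 110574 × 0.5567 ≈ 61559.9 m.
N decimal places → at most half a unit in the last place, 0.5 × 10⁻ᴺ° = 61559.9/2 × 10⁻ᴺ m.
Setting 30780 × 10⁻ᴺ ≤ 0.79 gives 10ᴺ ≥ 3.896e+04, i.e. N ≥ 4.59.
N = 4 would give 3.08 m (too coarse); N = 5 gives 0.308 m ≤ 0.79 m.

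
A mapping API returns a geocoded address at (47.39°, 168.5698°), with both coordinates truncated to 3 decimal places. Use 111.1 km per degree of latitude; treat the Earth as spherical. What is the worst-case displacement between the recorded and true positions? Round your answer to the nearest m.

Truncating at 3 decimal places can drop up to a full unit in the last place, so each coordinate may be off by as much as 0.001°.
N–S: 0.001° × 111100 m/° = 111.1 m.
East–west component at 47.39°: 0.001° × 111100 × cos 47.39° ≈ 0.001 × 75215.2 ≈ 75.2152 m.
Worst case both components are at the extreme and orthogonal: √(111.1² + 75.2152²) ≈ 134.166 m.

134 m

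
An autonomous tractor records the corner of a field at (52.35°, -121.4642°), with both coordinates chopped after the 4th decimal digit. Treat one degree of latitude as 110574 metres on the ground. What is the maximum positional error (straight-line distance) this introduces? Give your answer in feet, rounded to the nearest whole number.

43 feet

Truncating at 4 decimal places can drop up to a full unit in the last place, so each coordinate may be off by as much as 0.0001°.
N–S: 0.0001° × 110574 m/° = 11.0574 m.
East–west component at 52.35°: 0.0001° × 110574 × cos 52.35° ≈ 0.0001 × 67542.6 ≈ 6.75426 m.
Combining orthogonally: (11.0574² + 6.75426²)^½ ≈ 12.9571 m.
Converting: 12.9571 m × 3.2808 ft/m ≈ 42.51 ft.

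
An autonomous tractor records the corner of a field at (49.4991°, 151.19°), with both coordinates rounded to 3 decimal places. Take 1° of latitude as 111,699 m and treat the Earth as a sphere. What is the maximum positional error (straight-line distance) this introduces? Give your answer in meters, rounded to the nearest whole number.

Rounding to 3 decimal places leaves each coordinate within ±0.0005° of the true value.
North–south component: 0.0005° × 111699 = 55.8495 m.
Longitude error → 0.0005 × 111699 × cos 49.4991° = 0.0005 × 111699 × 0.6495 ≈ 36.272 m.
Worst case both components are at the extreme and orthogonal: √(55.8495² + 36.272²) ≈ 66.5945 m.

67 meters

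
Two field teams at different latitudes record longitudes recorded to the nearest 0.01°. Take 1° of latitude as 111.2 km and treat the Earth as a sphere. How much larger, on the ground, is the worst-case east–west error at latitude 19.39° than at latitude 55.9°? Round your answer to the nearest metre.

213 metres

Rounding to 2 decimal places leaves the longitude within ±0.005° of the true value.
Error at 19.39° = 0.005° × 111200 × cos 19.39° ≈ 556 × 0.9433 = 524.46 m.
Error at 55.9° = 0.005° × 111200 × cos 55.9° ≈ 556 × 0.5606 = 311.72 m.
So the lower-latitude error exceeds the higher by 524.46 − 311.72 = 212.75 m.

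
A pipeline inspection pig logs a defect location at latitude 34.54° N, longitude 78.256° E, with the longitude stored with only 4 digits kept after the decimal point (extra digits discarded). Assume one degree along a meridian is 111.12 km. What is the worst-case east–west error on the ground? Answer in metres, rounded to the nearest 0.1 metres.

9.2 metres

Truncating at 4 decimal places can drop up to a full unit in the last place, so the longitude may be off by as much as 0.0001°.
One degree of longitude at 34.54° is 111120 × cos 34.54° ≈ 111120 × 0.8237 = 91532.9 m.
East–west error: 0.0001° × 91532.9 m/° ≈ 9.15329 m.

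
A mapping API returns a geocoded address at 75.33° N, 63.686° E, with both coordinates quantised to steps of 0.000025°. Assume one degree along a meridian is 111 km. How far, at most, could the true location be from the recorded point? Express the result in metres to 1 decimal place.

1.4 metres

With a 0.000025° grid the true value lies within half a step, ±0.000025°/2 = ±1.25e-05°, of the stored one.
Latitude error → 1.25e-05 × 111000 = 1.3875 m along the meridian.
E–W at 75.33°: 1.25e-05° × 111000 × cos 75.33° = 1.25e-05 × 111000 × 0.2533 ≈ 0.351386 m.
The two errors are perpendicular, so the maximum displacement is √(1.3875² + 0.351386²) ≈ 1.4313 m.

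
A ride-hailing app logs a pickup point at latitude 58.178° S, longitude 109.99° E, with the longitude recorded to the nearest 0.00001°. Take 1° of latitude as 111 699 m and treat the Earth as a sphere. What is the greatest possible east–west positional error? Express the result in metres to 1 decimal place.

0.3 metres

Rounding to 5 decimal places leaves the longitude within ±5e-06° of the true value.
At latitude 58.178° a degree of longitude spans 111699 m × cos 58.178° = 111699 × 0.5273 ≈ 58896.9 m.
So at most 5e-06° × 58896.9 ≈ 0.294484 m east–west.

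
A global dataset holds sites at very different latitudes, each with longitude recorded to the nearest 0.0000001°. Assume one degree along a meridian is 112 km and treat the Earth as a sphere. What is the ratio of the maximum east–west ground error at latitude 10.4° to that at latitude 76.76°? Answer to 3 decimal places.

Rounding to 7 decimal places leaves the longitude within ±5e-08° of the true value.
Error at 10.4° = 5e-08° × 112000 × cos 10.4° ≈ 0.0056 × 0.9836 = 0.005508 m.
Error at 76.76° = 5e-08° × 112000 × cos 76.76° ≈ 0.0056 × 0.2290 = 0.0012826 m.
The ratio reduces to cos 10.4° / cos 76.76° = 0.9836/0.2290 ≈ 4.2945.

4.294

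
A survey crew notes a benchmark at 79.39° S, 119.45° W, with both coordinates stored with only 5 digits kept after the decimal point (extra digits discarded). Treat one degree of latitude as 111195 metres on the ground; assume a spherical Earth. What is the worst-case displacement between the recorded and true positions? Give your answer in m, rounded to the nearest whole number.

Truncating at 5 decimal places can drop up to a full unit in the last place, so each coordinate may be off by as much as 1e-05°.
North–south component: 1e-05° × 111195 = 1.11195 m.
Longitude error → 1e-05 × 111195 × cos 79.39° = 1e-05 × 111195 × 0.1841 ≈ 0.204735 m.
Worst case both components are at the extreme and orthogonal: √(1.11195² + 0.204735²) ≈ 1.13064 m.

1 m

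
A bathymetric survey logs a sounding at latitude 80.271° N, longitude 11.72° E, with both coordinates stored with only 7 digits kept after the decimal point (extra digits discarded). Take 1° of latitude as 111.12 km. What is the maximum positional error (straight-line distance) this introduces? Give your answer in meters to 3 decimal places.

Truncating at 7 decimal places can drop up to a full unit in the last place, so each coordinate may be off by as much as 1e-07°.
North–south component: 1e-07° × 111120 = 0.011112 m.
E–W at 80.271°: 1e-07° × 111120 × cos 80.271° = 1e-07 × 111120 × 0.1690 ≈ 0.0018778 m.
The two errors are perpendicular, so the maximum displacement is √(0.011112² + 0.0018778²) ≈ 0.0112695 m.

0.011 meters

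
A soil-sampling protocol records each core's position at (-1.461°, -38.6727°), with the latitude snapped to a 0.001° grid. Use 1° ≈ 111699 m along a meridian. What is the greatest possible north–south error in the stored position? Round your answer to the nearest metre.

56 metres

With a 0.001° grid the true value lies within half a step, ±0.001°/2 = ±0.0005°, of the stored one.
Along the meridian that is 0.0005° × 111699 m/° = 55.8495 m.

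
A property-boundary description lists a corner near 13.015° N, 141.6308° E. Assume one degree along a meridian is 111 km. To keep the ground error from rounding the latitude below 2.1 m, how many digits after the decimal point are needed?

5

One degree of latitude covers 111000 m.
N decimal places → at most half a unit in the last place, 0.5 × 10⁻ᴺ° = 111000/2 × 10⁻ᴺ m.
Setting 55500 × 10⁻ᴺ ≤ 2.1 gives 10ᴺ ≥ 2.643e+04, i.e. N ≥ 4.42.
N = 4 would give 5.55 m (too coarse); N = 5 gives 0.555 m ≤ 2.1 m.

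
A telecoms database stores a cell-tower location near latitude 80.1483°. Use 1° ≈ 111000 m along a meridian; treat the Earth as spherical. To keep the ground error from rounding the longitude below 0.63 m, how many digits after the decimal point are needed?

At 80.1483° one degree of longitude covers 111000 × cos 80.1483° ≈ 111000 × 0.1711 ≈ 18991.9 m.
With N decimal places the half-ulp bound is 0.5·10⁻ᴺ°, or 0.5·10⁻ᴺ × 18991.9 m on the ground.
Need 0.5 × 18991.9 × 10⁻ᴺ ≤ 0.63 → 10⁻ᴺ ≤ 6.634e-05, so N ≥ 4.18.
N = 4 would give 0.95 m (too coarse); N = 5 gives 0.095 m ≤ 0.63 m.

5 decimal places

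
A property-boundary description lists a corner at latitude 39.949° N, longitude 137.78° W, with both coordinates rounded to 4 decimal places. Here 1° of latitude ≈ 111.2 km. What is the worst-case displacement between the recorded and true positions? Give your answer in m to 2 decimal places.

7.01 m

Rounding to 4 decimal places leaves each coordinate within ±5e-05° of the true value.
N–S: 5e-05° × 111200 m/° = 5.56 m.
E–W at 39.949°: 5e-05° × 111200 × cos 39.949° = 5e-05 × 111200 × 0.7666 ≈ 4.26239 m.
Worst case both components are at the extreme and orthogonal: √(5.56² + 4.26239²) ≈ 7.00582 m.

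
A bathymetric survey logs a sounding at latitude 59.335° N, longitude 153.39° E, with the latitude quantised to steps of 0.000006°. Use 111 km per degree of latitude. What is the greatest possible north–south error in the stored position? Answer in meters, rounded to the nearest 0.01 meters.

With a 0.000006° grid the true value lies within half a step, ±0.000006°/2 = ±3e-06°, of the stored one.
North–south distance: 3e-06° × 111000 m/° = 0.333 m.

0.33 meters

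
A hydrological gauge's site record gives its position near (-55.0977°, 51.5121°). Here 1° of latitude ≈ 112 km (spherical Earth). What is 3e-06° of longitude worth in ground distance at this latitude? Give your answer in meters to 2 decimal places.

0.19 meters

3e-06° of longitude at 55.0977° is 3e-06 × 112000 × cos 55.0977° ≈ 3e-06 × 64084 = 0.192252 m.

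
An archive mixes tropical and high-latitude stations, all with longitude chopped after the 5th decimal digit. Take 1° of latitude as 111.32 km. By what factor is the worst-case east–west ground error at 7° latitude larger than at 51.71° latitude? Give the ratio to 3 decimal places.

Truncating at 5 decimal places can drop up to a full unit in the last place, so the longitude may be off by as much as 1e-05°.
Error at 7° = 1e-05° × 111320 × cos 7° ≈ 1.1132 × 0.9925 = 1.1049 m.
Error at 51.71° = 1e-05° × 111320 × cos 51.71° ≈ 1.1132 × 0.6196 = 0.68979 m.
The ratio reduces to cos 7° / cos 51.71° = 0.9925/0.6196 ≈ 1.6018.

1.602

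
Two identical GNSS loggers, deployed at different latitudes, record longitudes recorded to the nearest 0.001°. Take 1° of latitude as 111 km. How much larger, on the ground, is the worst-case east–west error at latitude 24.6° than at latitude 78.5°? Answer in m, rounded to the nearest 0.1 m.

Rounding to 3 decimal places leaves the longitude within ±0.0005° of the true value.
Error at 24.6° = 0.0005° × 111000 × cos 24.6° ≈ 55.5 × 0.9092 = 50.463 m.
At 78.5°: 0.0005° × 111000 × cos 78.5° = 0.0005 × 111000 × 0.1994 ≈ 11.065 m.
Difference: 50.463 − 11.065 = 39.398 m.

39.4 m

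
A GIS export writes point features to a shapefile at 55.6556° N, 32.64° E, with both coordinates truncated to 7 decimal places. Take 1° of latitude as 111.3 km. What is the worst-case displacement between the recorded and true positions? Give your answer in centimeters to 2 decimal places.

1.28 centimeters

Truncating at 7 decimal places can drop up to a full unit in the last place, so each coordinate may be off by as much as 1e-07°.
North–south component: 1e-07° × 111300 = 0.01113 m.
Longitude error → 1e-07 × 111300 × cos 55.6556° = 1e-07 × 111300 × 0.5642 ≈ 0.00627917 m.
Worst case both components are at the extreme and orthogonal: √(0.01113² + 0.00627917²) ≈ 0.0127791 m.
That is 0.0127791 m = 1.2779 cm.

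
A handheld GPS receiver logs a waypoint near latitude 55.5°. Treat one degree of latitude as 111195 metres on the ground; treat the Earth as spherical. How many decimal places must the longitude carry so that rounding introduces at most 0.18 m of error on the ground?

At 55.5° one degree of longitude covers 111195 × cos 55.5° ≈ 111195 × 0.5664 ≈ 62981.5 m.
With N decimal places the half-ulp bound is 0.5·10⁻ᴺ°, or 0.5·10⁻ᴺ × 62981.5 m on the ground.
Need 0.5 × 62981.5 × 10⁻ᴺ ≤ 0.18 → 10⁻ᴺ ≤ 5.716e-06, so N ≥ 5.24.
At 5 places the error can reach 0.315 m, but 6 places keeps it to 0.0315 m.

6 decimal places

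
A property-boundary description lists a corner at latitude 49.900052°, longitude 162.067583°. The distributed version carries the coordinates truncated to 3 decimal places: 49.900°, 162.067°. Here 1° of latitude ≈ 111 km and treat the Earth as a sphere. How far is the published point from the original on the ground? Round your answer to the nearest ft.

Δlat = 49.900052 − 49.900 = +0.000052°; Δlon = 162.067583 − 162.067 = +0.000583°.
North–south shift: 0.000052 × 111000 = 5.772 m.
East–west at this latitude: 0.000583° × 111000 × cos 49.9° ≈ 0.000583 × 71497.7 = 41.6832 m.
Combined displacement = (5.772² + 41.6832²)^½ ≈ 42.0809 m.
Converting: 42.0809 m × 3.2808 ft/m ≈ 138.06 ft.

138 ft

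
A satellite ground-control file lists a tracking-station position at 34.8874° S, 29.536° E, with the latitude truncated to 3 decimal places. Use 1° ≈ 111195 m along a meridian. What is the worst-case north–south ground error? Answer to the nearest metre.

111 metres

Truncating at 3 decimal places can drop up to a full unit in the last place, so the latitude may be off by as much as 0.001°.
So the N–S error is at most 0.001 × 111195 = 111.195 m.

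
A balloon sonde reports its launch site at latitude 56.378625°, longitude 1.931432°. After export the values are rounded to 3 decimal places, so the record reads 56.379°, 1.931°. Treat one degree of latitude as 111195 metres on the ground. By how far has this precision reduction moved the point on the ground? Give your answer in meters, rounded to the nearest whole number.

Δlat = 56.378625 − 56.379 = -0.000375°; Δlon = 1.931432 − 1.931 = +0.000432°.
N–S: -0.000375° × 111195 m/° = -41.6981 m.
E–W at 56.379°: 0.000432° × 111195 × cos 56.379° = 0.000432 × 111195 × 0.5537 ≈ 26.5975 m.
Distance: √(41.6981² + 26.5975²) ≈ 49.4587 m.

49 meters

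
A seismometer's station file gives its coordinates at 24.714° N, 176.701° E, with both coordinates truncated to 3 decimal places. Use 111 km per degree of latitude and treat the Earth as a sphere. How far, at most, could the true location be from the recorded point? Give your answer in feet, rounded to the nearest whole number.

492 feet

Truncating at 3 decimal places can drop up to a full unit in the last place, so each coordinate may be off by as much as 0.001°.
Latitude error → 0.001 × 111000 = 111 m along the meridian.
E–W at 24.714°: 0.001° × 111000 × cos 24.714° = 0.001 × 111000 × 0.9084 ≈ 100.833 m.
Combining orthogonally: (111² + 100.833²)^½ ≈ 149.961 m.
Converting: 149.961 m × 3.2808 ft/m ≈ 492 ft.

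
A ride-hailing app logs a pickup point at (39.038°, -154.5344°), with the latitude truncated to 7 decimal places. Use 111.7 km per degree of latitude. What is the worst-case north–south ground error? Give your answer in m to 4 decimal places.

0.0112 m

Truncating at 7 decimal places can drop up to a full unit in the last place, so the latitude may be off by as much as 1e-07°.
Along the meridian that is 1e-07° × 111700 m/° = 0.01117 m.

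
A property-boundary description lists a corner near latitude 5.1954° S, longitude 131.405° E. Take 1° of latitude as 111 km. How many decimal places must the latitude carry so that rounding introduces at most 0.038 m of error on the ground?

One degree of latitude covers 111000 m.
Rounding to N decimal places gives at most 0.5 × 10⁻ᴺ degrees of error, i.e. 0.5 × 10⁻ᴺ × 111000 m.
Setting 55500 × 10⁻ᴺ ≤ 0.038 gives 10ᴺ ≥ 1.461e+06, i.e. N ≥ 6.16.
So 7 decimal places suffice (0.00555 m); 6 would allow up to 0.0555 m.

7 decimal places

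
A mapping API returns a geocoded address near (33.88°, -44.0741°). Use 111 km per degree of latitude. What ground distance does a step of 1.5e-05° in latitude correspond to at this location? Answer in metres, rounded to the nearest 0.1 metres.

1.5e-05° × 111000 m/° = 1.665 m.

1.7 metres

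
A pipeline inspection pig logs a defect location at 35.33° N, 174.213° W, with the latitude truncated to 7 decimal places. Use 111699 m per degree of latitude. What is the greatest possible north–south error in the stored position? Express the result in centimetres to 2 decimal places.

1.12 centimetres

Truncating at 7 decimal places can drop up to a full unit in the last place, so the latitude may be off by as much as 1e-07°.
Along the meridian that is 1e-07° × 111699 m/° = 0.0111699 m.
That is 0.0111699 m = 1.117 cm.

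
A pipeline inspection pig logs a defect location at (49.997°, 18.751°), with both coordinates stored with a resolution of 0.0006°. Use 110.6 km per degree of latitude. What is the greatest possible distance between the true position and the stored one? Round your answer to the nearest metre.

39 metres

With a 0.0006° grid the true value lies within half a step, ±0.0006°/2 = ±0.0003°, of the stored one.
North–south component: 0.0003° × 110600 = 33.18 m.
E–W at 49.997°: 0.0003° × 110600 × cos 49.997° = 0.0003 × 110600 × 0.6428 ≈ 21.329 m.
Combining orthogonally: (33.18² + 21.329²)^½ ≈ 39.4441 m.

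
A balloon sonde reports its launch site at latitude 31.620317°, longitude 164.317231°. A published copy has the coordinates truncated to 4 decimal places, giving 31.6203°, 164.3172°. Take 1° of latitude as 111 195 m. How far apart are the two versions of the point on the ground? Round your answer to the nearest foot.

The latitude changed by +0.000017° and the longitude by +0.000031°.
N–S: 0.000017° × 111195 m/° = 1.89031 m.
E–W at 31.6203°: 0.000031° × 111195 × cos 31.6203° = 0.000031 × 111195 × 0.8515 ≈ 2.9353 m.
Combined displacement = (1.89031² + 2.9353²)^½ ≈ 3.49132 m.
Converting: 3.49132 m × 3.2808 ft/m ≈ 11.454 ft.

11 feet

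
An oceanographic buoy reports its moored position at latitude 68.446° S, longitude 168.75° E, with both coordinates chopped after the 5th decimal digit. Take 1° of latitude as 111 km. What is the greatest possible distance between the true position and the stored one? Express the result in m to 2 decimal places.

1.18 m

Truncating at 5 decimal places can drop up to a full unit in the last place, so each coordinate may be off by as much as 1e-05°.
N–S: 1e-05° × 111000 m/° = 1.11 m.
Longitude error → 1e-05 × 111000 × cos 68.446° = 1e-05 × 111000 × 0.3674 ≈ 0.40779 m.
The two errors are perpendicular, so the maximum displacement is √(1.11² + 0.40779²) ≈ 1.18254 m.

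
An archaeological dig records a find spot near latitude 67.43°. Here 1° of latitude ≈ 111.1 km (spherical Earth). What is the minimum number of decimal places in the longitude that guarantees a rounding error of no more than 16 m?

4 decimal places

At 67.43° one degree of longitude covers 111100 × cos 67.43° ≈ 111100 × 0.3838 ≈ 42641.5 m.
With N decimal places the half-ulp bound is 0.5·10⁻ᴺ°, or 0.5·10⁻ᴺ × 42641.5 m on the ground.
Setting 21320.7 × 10⁻ᴺ ≤ 16 gives 10ᴺ ≥ 1333, i.e. N ≥ 3.12.
N = 3 would give 21.3 m (too coarse); N = 4 gives 2.13 m ≤ 16 m.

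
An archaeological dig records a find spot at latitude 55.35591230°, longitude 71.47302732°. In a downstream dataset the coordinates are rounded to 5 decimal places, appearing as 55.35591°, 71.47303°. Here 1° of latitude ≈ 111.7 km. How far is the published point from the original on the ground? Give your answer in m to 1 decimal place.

0.3 m

Δlat = 55.35591230 − 55.35591 = +0.00000230°; Δlon = 71.47302732 − 71.47303 = -0.00000268°.
North–south shift: 0.00000230 × 111700 = 0.25691 m.
E–W at 55.3559°: -0.00000268° × 111700 × cos 55.3559° = -0.00000268 × 111700 × 0.5685 ≈ -0.170177 m.
Combined displacement = (0.25691² + 0.170177²)^½ ≈ 0.308161 m.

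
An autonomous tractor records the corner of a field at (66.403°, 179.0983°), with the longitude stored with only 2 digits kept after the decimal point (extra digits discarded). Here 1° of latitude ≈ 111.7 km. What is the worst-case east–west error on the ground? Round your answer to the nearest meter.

Truncating at 2 decimal places can drop up to a full unit in the last place, so the longitude may be off by as much as 0.01°.
Parallels shrink by cos φ, so at 66.403° a degree of longitude is 111700 × 0.4003 ≈ 44713.6 m.
So at most 0.01° × 44713.6 ≈ 447.136 m east–west.

447 meters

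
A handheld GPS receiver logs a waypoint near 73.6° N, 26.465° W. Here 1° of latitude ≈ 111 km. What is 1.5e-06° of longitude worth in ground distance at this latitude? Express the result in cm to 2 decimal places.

4.70 cm

One degree of longitude here spans 111000 × cos 73.6° = 111000 × 0.2823 ≈ 31339.9 m; 1.5e-06° of that is 0.0470099 m.
That is 0.0470099 m = 4.701 cm.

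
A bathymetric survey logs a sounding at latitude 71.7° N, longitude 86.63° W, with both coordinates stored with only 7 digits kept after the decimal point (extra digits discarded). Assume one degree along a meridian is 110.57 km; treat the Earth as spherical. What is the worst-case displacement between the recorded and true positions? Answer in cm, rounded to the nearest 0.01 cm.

1.16 cm

Truncating at 7 decimal places can drop up to a full unit in the last place, so each coordinate may be off by as much as 1e-07°.
N–S: 1e-07° × 110570 m/° = 0.011057 m.
Longitude error → 1e-07 × 110570 × cos 71.7° = 1e-07 × 110570 × 0.3140 ≈ 0.00347181 m.
Combining orthogonally: (0.011057² + 0.00347181²)^½ ≈ 0.0115893 m.
That is 0.0115893 m = 1.1589 cm.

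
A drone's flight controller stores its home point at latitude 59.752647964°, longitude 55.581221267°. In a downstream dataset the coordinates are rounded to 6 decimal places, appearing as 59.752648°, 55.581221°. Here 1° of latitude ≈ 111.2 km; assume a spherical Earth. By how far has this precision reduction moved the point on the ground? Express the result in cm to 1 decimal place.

Δlat = 59.752647964 − 59.752648 = -0.000000036°; Δlon = 55.581221267 − 55.581221 = +0.000000267°.
N–S: -0.000000036° × 111200 m/° = -0.0040032 m.
East–west at this latitude: 0.000000267° × 111200 × cos 59.7526° ≈ 0.000000267 × 56015.2 = 0.0149561 m.
Combined displacement = (0.0040032² + 0.0149561²)^½ ≈ 0.0154826 m.
That is 0.0154826 m = 1.5483 cm.

1.5 cm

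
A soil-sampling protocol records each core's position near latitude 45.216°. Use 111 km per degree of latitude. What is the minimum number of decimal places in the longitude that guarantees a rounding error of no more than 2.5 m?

At 45.216° one degree of longitude covers 111000 × cos 45.216° ≈ 111000 × 0.7044 ≈ 78192.4 m.
N decimal places → at most half a unit in the last place, 0.5 × 10⁻ᴺ° = 78192.4/2 × 10⁻ᴺ m.
Need 0.5 × 78192.4 × 10⁻ᴺ ≤ 2.5 → 10⁻ᴺ ≤ 6.394e-05, so N ≥ 4.19.
N = 4 would give 3.91 m (too coarse); N = 5 gives 0.391 m ≤ 2.5 m.

5 decimal places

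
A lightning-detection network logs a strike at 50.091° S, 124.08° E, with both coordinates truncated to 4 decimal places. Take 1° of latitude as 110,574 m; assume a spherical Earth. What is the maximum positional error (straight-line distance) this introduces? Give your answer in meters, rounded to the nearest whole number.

Truncating at 4 decimal places can drop up to a full unit in the last place, so each coordinate may be off by as much as 0.0001°.
N–S: 0.0001° × 110574 m/° = 11.0574 m.
Longitude error → 0.0001 × 110574 × cos 50.091° = 0.0001 × 110574 × 0.6416 ≈ 7.0941 m.
Combining orthogonally: (11.0574² + 7.0941²)^½ ≈ 13.1374 m.

13 meters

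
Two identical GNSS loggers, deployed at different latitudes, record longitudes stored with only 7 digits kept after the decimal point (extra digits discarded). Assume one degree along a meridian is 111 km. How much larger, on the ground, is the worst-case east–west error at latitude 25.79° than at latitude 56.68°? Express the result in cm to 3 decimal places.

Truncating at 7 decimal places can drop up to a full unit in the last place, so the longitude may be off by as much as 1e-07°.
Error at 25.79° = 1e-07° × 111000 × cos 25.79° ≈ 0.0111 × 0.9004 = 0.0099944 m.
Error at 56.68° = 1e-07° × 111000 × cos 56.68° ≈ 0.0111 × 0.5493 = 0.0060974 m.
Difference: 0.0099944 − 0.0060974 = 0.003897 m.
That is 0.00389699 m = 0.3897 cm.

0.390 cm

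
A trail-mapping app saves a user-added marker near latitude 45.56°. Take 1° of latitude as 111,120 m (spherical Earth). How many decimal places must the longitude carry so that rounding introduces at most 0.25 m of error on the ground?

6 decimal places

At 45.56° one degree of longitude covers 111120 × cos 45.56° ≈ 111120 × 0.7002 ≈ 77802 m.
With N decimal places the half-ulp bound is 0.5·10⁻ᴺ°, or 0.5·10⁻ᴺ × 77802 m on the ground.
Need 0.5 × 77802 × 10⁻ᴺ ≤ 0.25 → 10⁻ᴺ ≤ 6.427e-06, so N ≥ 5.19.
So 6 decimal places suffice (0.0389 m); 5 would allow up to 0.389 m.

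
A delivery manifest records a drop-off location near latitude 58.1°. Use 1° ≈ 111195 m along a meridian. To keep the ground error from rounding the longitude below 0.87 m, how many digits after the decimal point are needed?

At 58.1° one degree of longitude covers 111195 × cos 58.1° ≈ 111195 × 0.5284 ≈ 58759.7 m.
Rounding to N decimal places gives at most 0.5 × 10⁻ᴺ degrees of error, i.e. 0.5 × 10⁻ᴺ × 58759.7 m.
Setting 29379.9 × 10⁻ᴺ ≤ 0.87 gives 10ᴺ ≥ 3.377e+04, i.e. N ≥ 4.53.
N = 4 would give 2.94 m (too coarse); N = 5 gives 0.294 m ≤ 0.87 m.

5 decimal places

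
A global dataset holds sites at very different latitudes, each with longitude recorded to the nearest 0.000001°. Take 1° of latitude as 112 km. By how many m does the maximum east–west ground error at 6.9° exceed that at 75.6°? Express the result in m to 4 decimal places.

Rounding to 6 decimal places leaves the longitude within ±5e-07° of the true value.
Error at 6.9° = 5e-07° × 112000 × cos 6.9° ≈ 0.056 × 0.9928 = 0.055594 m.
At 75.6°: 5e-07° × 112000 × cos 75.6° = 5e-07 × 112000 × 0.2487 ≈ 0.013927 m.
Difference: 0.055594 − 0.013927 = 0.041668 m.

0.0417 m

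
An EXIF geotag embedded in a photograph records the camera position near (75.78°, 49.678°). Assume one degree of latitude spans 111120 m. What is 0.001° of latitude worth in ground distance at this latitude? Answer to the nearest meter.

111 meters

0.001° × 111120 m/° = 111.12 m.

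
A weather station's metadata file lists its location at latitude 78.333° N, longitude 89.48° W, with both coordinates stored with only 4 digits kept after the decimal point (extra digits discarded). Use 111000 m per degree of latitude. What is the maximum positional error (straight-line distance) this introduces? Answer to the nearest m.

11 m

Truncating at 4 decimal places can drop up to a full unit in the last place, so each coordinate may be off by as much as 0.0001°.
N–S: 0.0001° × 111000 m/° = 11.1 m.
East–west component at 78.333°: 0.0001° × 111000 × cos 78.333° ≈ 0.0001 × 22446.8 ≈ 2.24468 m.
Worst case both components are at the extreme and orthogonal: √(11.1² + 2.24468²) ≈ 11.3247 m.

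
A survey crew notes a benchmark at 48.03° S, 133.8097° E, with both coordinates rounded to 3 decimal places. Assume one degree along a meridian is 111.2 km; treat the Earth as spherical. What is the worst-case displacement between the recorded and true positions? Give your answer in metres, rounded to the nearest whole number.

Rounding to 3 decimal places leaves each coordinate within ±0.0005° of the true value.
Latitude error → 0.0005 × 111200 = 55.6 m along the meridian.
E–W at 48.03°: 0.0005° × 111200 × cos 48.03° = 0.0005 × 111200 × 0.6687 ≈ 37.182 m.
Combining orthogonally: (55.6² + 37.182²)^½ ≈ 66.8869 m.

67 metres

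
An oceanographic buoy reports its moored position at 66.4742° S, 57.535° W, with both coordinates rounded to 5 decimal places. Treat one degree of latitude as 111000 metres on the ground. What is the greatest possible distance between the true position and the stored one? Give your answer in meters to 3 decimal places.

Rounding to 5 decimal places leaves each coordinate within ±5e-06° of the true value.
N–S: 5e-06° × 111000 m/° = 0.555 m.
Longitude error → 5e-06 × 111000 × cos 66.4742° = 5e-06 × 111000 × 0.3992 ≈ 0.221535 m.
The two errors are perpendicular, so the maximum displacement is √(0.555² + 0.221535²) ≈ 0.597581 m.

0.598 meters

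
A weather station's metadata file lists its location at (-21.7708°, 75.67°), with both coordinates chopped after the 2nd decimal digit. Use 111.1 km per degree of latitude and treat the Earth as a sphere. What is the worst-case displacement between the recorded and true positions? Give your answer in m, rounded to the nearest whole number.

Truncating at 2 decimal places can drop up to a full unit in the last place, so each coordinate may be off by as much as 0.01°.
Latitude error → 0.01 × 111100 = 1111 m along the meridian.
E–W at 21.7708°: 0.01° × 111100 × cos 21.7708° = 0.01 × 111100 × 0.9287 ≈ 1031.76 m.
Combining orthogonally: (1111² + 1031.76²)^½ ≈ 1516.19 m.

1516 m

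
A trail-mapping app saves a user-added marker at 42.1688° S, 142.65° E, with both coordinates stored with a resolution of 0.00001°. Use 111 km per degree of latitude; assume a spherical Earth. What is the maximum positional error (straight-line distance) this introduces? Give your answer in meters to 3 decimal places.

0.691 meters

With a 0.00001° grid the true value lies within half a step, ±0.00001°/2 = ±5e-06°, of the stored one.
N–S: 5e-06° × 111000 m/° = 0.555 m.
Longitude error → 5e-06 × 111000 × cos 42.1688° = 5e-06 × 111000 × 0.7412 ≈ 0.411349 m.
Combining orthogonally: (0.555² + 0.411349²)^½ ≈ 0.690821 m.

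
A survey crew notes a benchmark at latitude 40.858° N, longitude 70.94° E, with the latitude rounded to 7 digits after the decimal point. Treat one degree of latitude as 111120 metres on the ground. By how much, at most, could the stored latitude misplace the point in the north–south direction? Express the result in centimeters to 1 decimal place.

0.6 centimeters

Rounding to 7 decimal places leaves the latitude within ±5e-08° of the true value.
North–south distance: 5e-08° × 111120 m/° = 0.005556 m.
That is 0.005556 m = 0.5556 cm.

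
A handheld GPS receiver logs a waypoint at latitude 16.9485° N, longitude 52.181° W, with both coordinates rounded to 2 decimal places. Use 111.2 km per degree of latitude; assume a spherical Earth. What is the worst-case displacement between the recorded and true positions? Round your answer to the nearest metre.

Rounding to 2 decimal places leaves each coordinate within ±0.005° of the true value.
N–S: 0.005° × 111200 m/° = 556 m.
East–west component at 16.9485°: 0.005° × 111200 × cos 16.9485° ≈ 0.005 × 106370 ≈ 531.851 m.
The two errors are perpendicular, so the maximum displacement is √(556² + 531.851²) ≈ 769.417 m.

769 metres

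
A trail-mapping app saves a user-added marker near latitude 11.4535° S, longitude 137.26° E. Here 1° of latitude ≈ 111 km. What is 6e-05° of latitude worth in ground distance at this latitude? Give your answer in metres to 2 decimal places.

6.66 metres

6e-05° × 111000 m/° = 6.66 m.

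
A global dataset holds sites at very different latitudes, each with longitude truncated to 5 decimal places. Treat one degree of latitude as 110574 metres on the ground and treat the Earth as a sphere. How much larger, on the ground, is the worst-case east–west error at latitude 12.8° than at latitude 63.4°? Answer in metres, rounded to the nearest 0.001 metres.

Truncating at 5 decimal places can drop up to a full unit in the last place, so the longitude may be off by as much as 1e-05°.
At 12.8°: 1e-05° × 110574 × cos 12.8° = 1e-05 × 110574 × 0.9751 ≈ 1.0783 m.
At 63.4°: 1e-05° × 110574 × cos 63.4° = 1e-05 × 110574 × 0.4478 ≈ 0.49511 m.
So the lower-latitude error exceeds the higher by 1.0783 − 0.49511 = 0.58316 m.

0.583 metres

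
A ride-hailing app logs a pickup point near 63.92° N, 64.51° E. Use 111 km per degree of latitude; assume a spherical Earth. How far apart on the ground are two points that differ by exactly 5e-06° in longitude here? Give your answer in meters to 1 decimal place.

0.2 meters

5e-06° of longitude at 63.92° is 5e-06 × 111000 × cos 63.92° ≈ 5e-06 × 48798.4 = 0.243992 m.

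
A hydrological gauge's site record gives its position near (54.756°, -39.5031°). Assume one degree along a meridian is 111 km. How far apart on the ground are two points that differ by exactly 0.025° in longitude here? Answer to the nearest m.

At 54.756° a degree of longitude is 111000 × cos 54.756° ≈ 64053.6 m, so 0.025° corresponds to 1601.34 m.

1601 m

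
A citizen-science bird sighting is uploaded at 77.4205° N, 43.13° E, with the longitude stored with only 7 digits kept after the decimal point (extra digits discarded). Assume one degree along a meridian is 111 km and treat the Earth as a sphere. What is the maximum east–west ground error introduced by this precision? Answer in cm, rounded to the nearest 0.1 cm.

0.2 cm

Truncating at 7 decimal places can drop up to a full unit in the last place, so the longitude may be off by as much as 1e-07°.
Parallels shrink by cos φ, so at 77.4205° a degree of longitude is 111000 × 0.2178 ≈ 24175.1 m.
Maximum E–W displacement: 1e-07 × 24175.1 = 0.00241751 m.
That is 0.00241751 m = 0.24175 cm.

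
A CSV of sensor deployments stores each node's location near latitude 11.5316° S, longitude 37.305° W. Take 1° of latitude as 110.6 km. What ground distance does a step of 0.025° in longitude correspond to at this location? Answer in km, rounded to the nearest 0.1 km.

At 11.5316° a degree of longitude is 110600 × cos 11.5316° ≈ 108367 m, so 0.025° corresponds to 2709.19 m.
That is 2709.19 m = 2.7092 km.

2.7 km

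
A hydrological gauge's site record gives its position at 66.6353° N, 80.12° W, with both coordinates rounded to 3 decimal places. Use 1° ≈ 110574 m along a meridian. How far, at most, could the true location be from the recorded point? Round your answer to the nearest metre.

Rounding to 3 decimal places leaves each coordinate within ±0.0005° of the true value.
North–south component: 0.0005° × 110574 = 55.287 m.
Longitude error → 0.0005 × 110574 × cos 66.6353° = 0.0005 × 110574 × 0.3966 ≈ 21.9259 m.
Combining orthogonally: (55.287² + 21.9259²)^½ ≈ 59.476 m.

59 metres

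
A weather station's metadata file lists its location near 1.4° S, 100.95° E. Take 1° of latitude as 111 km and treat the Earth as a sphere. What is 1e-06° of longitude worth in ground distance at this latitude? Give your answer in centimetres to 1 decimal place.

11.1 centimetres

One degree of longitude here spans 111000 × cos 1.4° = 111000 × 0.9997 ≈ 110967 m; 1e-06° of that is 0.110967 m.
That is 0.110967 m = 11.097 cm.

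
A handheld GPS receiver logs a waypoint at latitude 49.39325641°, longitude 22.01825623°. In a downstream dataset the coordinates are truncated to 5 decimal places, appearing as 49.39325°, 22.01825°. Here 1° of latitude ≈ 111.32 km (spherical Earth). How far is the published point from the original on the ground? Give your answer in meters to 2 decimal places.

Δlat = 49.39325641 − 49.39325 = +0.00000641°; Δlon = 22.01825623 − 22.01825 = +0.00000623°.
N–S: 0.00000641° × 111320 m/° = 0.713561 m.
East–west at this latitude: 0.00000623° × 111320 × cos 49.3933° ≈ 0.00000623 × 72454.1 = 0.451389 m.
Hypotenuse of the two orthogonal shifts: √(0.713561² + 0.451389²) = 0.844347 m.

0.84 meters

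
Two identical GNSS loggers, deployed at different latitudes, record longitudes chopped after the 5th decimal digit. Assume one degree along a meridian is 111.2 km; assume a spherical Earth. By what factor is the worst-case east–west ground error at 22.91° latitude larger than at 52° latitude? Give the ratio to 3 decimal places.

Truncating at 5 decimal places can drop up to a full unit in the last place, so the longitude may be off by as much as 1e-05°.
Error at 22.91° = 1e-05° × 111200 × cos 22.91° ≈ 1.112 × 0.9211 = 1.0243 m.
At 52°: 1e-05° × 111200 × cos 52° = 1e-05 × 111200 × 0.6157 ≈ 0.68462 m.
Ratio: 1.0243 / 0.68462 = cos 22.91° / cos 52° ≈ 1.4961.

1.496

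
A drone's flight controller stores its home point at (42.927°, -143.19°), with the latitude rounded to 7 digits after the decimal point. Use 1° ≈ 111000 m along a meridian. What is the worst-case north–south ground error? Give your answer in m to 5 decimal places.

Rounding to 7 decimal places leaves the latitude within ±5e-08° of the true value.
Along the meridian that is 5e-08° × 111000 m/° = 0.00555 m.

0.00555 m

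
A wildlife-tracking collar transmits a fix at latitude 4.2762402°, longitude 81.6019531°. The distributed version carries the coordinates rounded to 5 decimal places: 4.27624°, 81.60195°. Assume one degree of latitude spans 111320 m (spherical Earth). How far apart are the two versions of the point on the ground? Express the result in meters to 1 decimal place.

The latitude changed by +0.0000002° and the longitude by +0.0000031°.
N–S: 0.0000002° × 111320 m/° = 0.022264 m.
East–west at this latitude: 0.0000031° × 111320 × cos 4.27624° ≈ 0.0000031 × 111010 = 0.344131 m.
Distance: √(0.022264² + 0.344131²) ≈ 0.344851 m.

0.3 meters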